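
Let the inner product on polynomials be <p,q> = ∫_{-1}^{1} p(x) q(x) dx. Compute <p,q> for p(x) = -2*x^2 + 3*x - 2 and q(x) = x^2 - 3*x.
<p,q> = -122/15

Expand the product: p(x)·q(x) = -2*x^4 + 9*x^3 - 11*x^2 + 6*x.
∫_{-1}^{1} of each monomial x^k gives [2/(k+1) if k even, 0 if k odd]. Integrating term-by-term (or equivalently evaluating the antiderivative F(x) = -2*x^5/5 + 9*x^4/4 - 11*x^3/3 + 3*x^2 at the endpoints):
  F(1) − F(−1) = 71/60 − (559/60) = -122/15.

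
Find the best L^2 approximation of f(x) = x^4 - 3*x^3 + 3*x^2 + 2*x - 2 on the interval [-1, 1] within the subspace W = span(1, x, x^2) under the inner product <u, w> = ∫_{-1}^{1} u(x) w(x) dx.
g(x) = 27*x^2/7 + x/5 - 73/35

The best approximation g ∈ W is the orthogonal projection of f onto W. Writing g = a_0 + a_1 x + a_2 x^2, the coefficients solve the normal equations G · a = b where
  G_{ij} = <φ_i, φ_j> and b_i = <f, φ_i>, with φ_0 = 1, φ_1 = x, φ_2 = x^2.
G =
  [2, 0, 2/3]
  [0, 2/3, 0]
  [2/3, 0, 2/5],
b = (-8/5, 2/15, 16/105).
Solving gives a_0 = -73/35, a_1 = 1/5, a_2 = 27/7, so
  g(x) = 27*x^2/7 + x/5 - 73/35.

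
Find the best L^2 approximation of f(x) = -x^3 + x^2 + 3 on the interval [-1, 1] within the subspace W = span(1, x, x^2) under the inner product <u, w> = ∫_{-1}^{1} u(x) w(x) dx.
g(x) = x^2 - 3*x/5 + 3

The best approximation g ∈ W is the orthogonal projection of f onto W. Writing g = a_0 + a_1 x + a_2 x^2, the coefficients solve the normal equations G · a = b where
  G_{ij} = <φ_i, φ_j> and b_i = <f, φ_i>, with φ_0 = 1, φ_1 = x, φ_2 = x^2.
G =
  [2, 0, 2/3]
  [0, 2/3, 0]
  [2/3, 0, 2/5],
b = (20/3, -2/5, 12/5).
Solving gives a_0 = 3, a_1 = -3/5, a_2 = 1, so
  g(x) = x^2 - 3*x/5 + 3.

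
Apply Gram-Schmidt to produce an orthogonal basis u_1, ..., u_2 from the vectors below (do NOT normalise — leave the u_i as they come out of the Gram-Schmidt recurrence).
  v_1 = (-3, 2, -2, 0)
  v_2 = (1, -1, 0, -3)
Orthogonal basis:
  u_1 = (-3, 2, -2, 0)
  u_2 = (2/17, -7/17, -10/17, -3)

Apply the Gram-Schmidt recurrence
  u_1 = v_1
  u_i = v_i − Σ_{j<i} ((v_i · u_j) / (u_j · u_j)) · u_j.

Step by step this gives:
  u_1 = (-3, 2, -2, 0)
  u_2 = (2/17, -7/17, -10/17, -3)

Orthogonality check:
  u_2 · u_1 = 0 (should be 0)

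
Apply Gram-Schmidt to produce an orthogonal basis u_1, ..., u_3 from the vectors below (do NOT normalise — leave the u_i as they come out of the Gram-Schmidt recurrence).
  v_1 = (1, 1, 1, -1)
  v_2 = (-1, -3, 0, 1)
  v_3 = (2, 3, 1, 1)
Orthogonal basis:
  u_1 = (1, 1, 1, -1)
  u_2 = (1/4, -7/4, 5/4, -1/4)
  u_3 = (18/19, 7/19, 14/19, 39/19)

Apply the Gram-Schmidt recurrence
  u_1 = v_1
  u_i = v_i − Σ_{j<i} ((v_i · u_j) / (u_j · u_j)) · u_j.

Step by step this gives:
  u_1 = (1, 1, 1, -1)
  u_2 = (1/4, -7/4, 5/4, -1/4)
  u_3 = (18/19, 7/19, 14/19, 39/19)

Orthogonality check:
  u_2 · u_1 = 0 (should be 0)
  u_3 · u_1 = 0 (should be 0)
  u_3 · u_2 = 0 (should be 0)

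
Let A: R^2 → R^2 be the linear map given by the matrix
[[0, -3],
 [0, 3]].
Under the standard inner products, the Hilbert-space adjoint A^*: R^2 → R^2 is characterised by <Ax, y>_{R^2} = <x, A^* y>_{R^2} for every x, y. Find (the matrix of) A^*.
A^* = A^T =
[[0, 0],
 [-3, 3]]

For real matrices with standard dot products, the defining identity <Ax, y> = <x, A^* y> gives (Ax)^T y = x^T (A^*) y, i.e. x^T A^T y = x^T (A^*) y. Since this holds for all x, y, we must have A^* = A^T. Therefore
A^* =
[[0, 0],
 [-3, 3]].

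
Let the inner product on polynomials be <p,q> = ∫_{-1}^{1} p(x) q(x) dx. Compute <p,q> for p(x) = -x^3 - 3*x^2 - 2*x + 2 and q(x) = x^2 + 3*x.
<p,q> = -76/15

Expand the product: p(x)·q(x) = -x^5 - 6*x^4 - 11*x^3 - 4*x^2 + 6*x.
∫_{-1}^{1} of each monomial x^k gives [2/(k+1) if k even, 0 if k odd]. Integrating term-by-term (or equivalently evaluating the antiderivative F(x) = -x^6/6 - 6*x^5/5 - 11*x^4/4 - 4*x^3/3 + 3*x^2 at the endpoints):
  F(1) − F(−1) = -49/20 − (157/60) = -76/15.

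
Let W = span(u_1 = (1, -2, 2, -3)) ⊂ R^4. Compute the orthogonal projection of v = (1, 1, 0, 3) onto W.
proj_W(v) = (-5/9, 10/9, -10/9, 5/3)

Set up U = [u_1 | ... | u_1] ∈ R^(4×1). The projector onto W = col(U) is P = U (U^T U)^(-1) U^T.
Compute U^T U =
  [18],
and U^T v = (-10).
Solve U^T U · c = U^T v for the coefficients: c = (-5/9). The projection is proj_W(v) = U c.
Check: (v - proj_W(v)) · u_1 = 0  (should be 0).
Result: proj_W(v) = (-5/9, 10/9, -10/9, 5/3).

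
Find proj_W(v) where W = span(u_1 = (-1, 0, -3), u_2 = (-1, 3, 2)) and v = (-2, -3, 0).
proj_W(v) = (67/115, -36/23, -99/115)

Set up U = [u_1 | ... | u_2] ∈ R^(3×2). The projector onto W = col(U) is P = U (U^T U)^(-1) U^T.
Compute U^T U =
  [10, -5]
  [-5, 14],
and U^T v = (2, -7).
Solve U^T U · c = U^T v for the coefficients: c = (-7/115, -12/23). The projection is proj_W(v) = U c.
Check: (v - proj_W(v)) · u_1 = 0  (should be 0).
Check: (v - proj_W(v)) · u_2 = 0  (should be 0).
Result: proj_W(v) = (67/115, -36/23, -99/115).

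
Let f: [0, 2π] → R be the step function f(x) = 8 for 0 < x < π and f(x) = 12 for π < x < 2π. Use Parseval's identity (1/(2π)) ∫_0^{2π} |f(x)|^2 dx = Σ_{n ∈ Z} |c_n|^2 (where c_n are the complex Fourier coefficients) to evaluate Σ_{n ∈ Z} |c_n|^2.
Σ |c_n|^2 = 104

Parseval equates the L^2 energy of f (normalised by 1/(2π)) with the ℓ^2 sum of its Fourier coefficients: (1/(2π)) ∫_0^{2π} |f|^2 = Σ |c_n|^2.
Compute the left side: (1/(2π)) [∫_0^π 8^2 dx + ∫_π^{2π} 12^2 dx] = (1/(2π)) · (64π + 144π) = (64 + 144)/2 = 104.
So Σ_{n ∈ Z} |c_n|^2 = 104.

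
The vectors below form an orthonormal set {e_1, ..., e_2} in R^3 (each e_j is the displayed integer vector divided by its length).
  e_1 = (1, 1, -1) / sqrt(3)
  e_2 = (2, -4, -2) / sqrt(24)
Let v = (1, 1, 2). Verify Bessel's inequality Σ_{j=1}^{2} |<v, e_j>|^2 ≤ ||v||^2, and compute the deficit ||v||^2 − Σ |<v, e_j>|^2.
Σ |<v, e_j>|^2 = 3/2; ||v||^2 = 6; deficit = 9/2

Write each e_j = u_j / sqrt(<u_j, u_j>) where u_j is the displayed integer vector. Then <v, e_j> = <v, u_j> / sqrt(<u_j, u_j>), so |<v, e_j>|^2 = <v, u_j>^2 / <u_j, u_j>.
Coefficients: <v, e_1> = 0/sqrt(3), <v, e_2> = -6/sqrt(24).
Square and sum: Σ |<v, e_j>|^2 = 3/2.
Compute ||v||^2 = v·v = 6.
Deficit = 6 − 3/2 = 9/2 ≥ 0, confirming Bessel's inequality. (The deficit equals ||v − Σ <v,e_j> e_j||^2, the squared distance from v to span{e_j}.)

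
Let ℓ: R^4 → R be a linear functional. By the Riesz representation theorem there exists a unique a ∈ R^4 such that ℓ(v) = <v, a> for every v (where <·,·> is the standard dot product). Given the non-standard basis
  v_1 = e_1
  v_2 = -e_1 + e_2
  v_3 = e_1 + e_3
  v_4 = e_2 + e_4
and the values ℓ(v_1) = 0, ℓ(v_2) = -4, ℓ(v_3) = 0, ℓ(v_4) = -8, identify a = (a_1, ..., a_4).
a = (0, -4, 0, -4)

Write a = (a_1, ..., a_4) in the standard basis. For each basis vector v_i, ℓ(v_i) = <v_i, a> is a linear equation in the a_j's. Collect the n equations into a matrix system V a = ℓ, where row i of V is v_i (expressed in the standard basis). Since V is invertible (lower-triangular with 1s on the diagonal, up to permutation), solve by back-substitution:
  V =
[[1, 0, 0, 0],
 [-1, 1, 0, 0],
 [1, 0, 1, 0],
 [0, 1, 0, 1]]
  V a = (0, -4, 0, -8)
Solving gives a = (0, -4, 0, -4).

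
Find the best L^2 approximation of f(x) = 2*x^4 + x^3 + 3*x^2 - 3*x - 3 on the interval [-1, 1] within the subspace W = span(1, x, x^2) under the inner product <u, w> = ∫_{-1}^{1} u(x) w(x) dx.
g(x) = 33*x^2/7 - 12*x/5 - 111/35

The best approximation g ∈ W is the orthogonal projection of f onto W. Writing g = a_0 + a_1 x + a_2 x^2, the coefficients solve the normal equations G · a = b where
  G_{ij} = <φ_i, φ_j> and b_i = <f, φ_i>, with φ_0 = 1, φ_1 = x, φ_2 = x^2.
G =
  [2, 0, 2/3]
  [0, 2/3, 0]
  [2/3, 0, 2/5],
b = (-16/5, -8/5, -8/35).
Solving gives a_0 = -111/35, a_1 = -12/5, a_2 = 33/7, so
  g(x) = 33*x^2/7 - 12*x/5 - 111/35.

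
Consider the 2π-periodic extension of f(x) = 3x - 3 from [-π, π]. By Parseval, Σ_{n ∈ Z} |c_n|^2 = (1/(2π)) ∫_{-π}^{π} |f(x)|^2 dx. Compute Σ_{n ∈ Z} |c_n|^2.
Σ |c_n|^2 = 3π^2 + 9

Expand and integrate term by term over [-π, π]:
  ∫ (3x)^2 dx = 9·(2π^3/3); ∫ 2·3·(-3)·x dx = 0 (odd integrand); ∫ (-3)^2 dx = 9·2π.
So (1/(2π)) ∫_{-π}^{π} (3x - 3)^2 dx = 9π^2/3 + 9 = 3π^2 + 9.
Parseval ⇒ Σ |c_n|^2 = 3π^2 + 9.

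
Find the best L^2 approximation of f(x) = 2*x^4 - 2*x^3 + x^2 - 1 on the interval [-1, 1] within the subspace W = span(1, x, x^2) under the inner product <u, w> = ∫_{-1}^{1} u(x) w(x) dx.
g(x) = 19*x^2/7 - 6*x/5 - 41/35

The best approximation g ∈ W is the orthogonal projection of f onto W. Writing g = a_0 + a_1 x + a_2 x^2, the coefficients solve the normal equations G · a = b where
  G_{ij} = <φ_i, φ_j> and b_i = <f, φ_i>, with φ_0 = 1, φ_1 = x, φ_2 = x^2.
G =
  [2, 0, 2/3]
  [0, 2/3, 0]
  [2/3, 0, 2/5],
b = (-8/15, -4/5, 32/105).
Solving gives a_0 = -41/35, a_1 = -6/5, a_2 = 19/7, so
  g(x) = 19*x^2/7 - 6*x/5 - 41/35.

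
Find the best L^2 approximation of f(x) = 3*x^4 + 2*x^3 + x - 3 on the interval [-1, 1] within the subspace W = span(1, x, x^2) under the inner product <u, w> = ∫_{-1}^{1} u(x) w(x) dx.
g(x) = 18*x^2/7 + 11*x/5 - 114/35

The best approximation g ∈ W is the orthogonal projection of f onto W. Writing g = a_0 + a_1 x + a_2 x^2, the coefficients solve the normal equations G · a = b where
  G_{ij} = <φ_i, φ_j> and b_i = <f, φ_i>, with φ_0 = 1, φ_1 = x, φ_2 = x^2.
G =
  [2, 0, 2/3]
  [0, 2/3, 0]
  [2/3, 0, 2/5],
b = (-24/5, 22/15, -8/7).
Solving gives a_0 = -114/35, a_1 = 11/5, a_2 = 18/7, so
  g(x) = 18*x^2/7 + 11*x/5 - 114/35.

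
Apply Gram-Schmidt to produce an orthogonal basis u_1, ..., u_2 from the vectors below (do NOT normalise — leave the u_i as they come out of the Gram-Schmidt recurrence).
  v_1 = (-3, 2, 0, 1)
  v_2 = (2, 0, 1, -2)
Orthogonal basis:
  u_1 = (-3, 2, 0, 1)
  u_2 = (2/7, 8/7, 1, -10/7)

Apply the Gram-Schmidt recurrence
  u_1 = v_1
  u_i = v_i − Σ_{j<i} ((v_i · u_j) / (u_j · u_j)) · u_j.

Step by step this gives:
  u_1 = (-3, 2, 0, 1)
  u_2 = (2/7, 8/7, 1, -10/7)

Orthogonality check:
  u_2 · u_1 = 0 (should be 0)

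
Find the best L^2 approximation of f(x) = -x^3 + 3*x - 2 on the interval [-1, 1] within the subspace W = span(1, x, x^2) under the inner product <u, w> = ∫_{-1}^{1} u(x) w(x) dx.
g(x) = 12*x/5 - 2

The best approximation g ∈ W is the orthogonal projection of f onto W. Writing g = a_0 + a_1 x + a_2 x^2, the coefficients solve the normal equations G · a = b where
  G_{ij} = <φ_i, φ_j> and b_i = <f, φ_i>, with φ_0 = 1, φ_1 = x, φ_2 = x^2.
G =
  [2, 0, 2/3]
  [0, 2/3, 0]
  [2/3, 0, 2/5],
b = (-4, 8/5, -4/3).
Solving gives a_0 = -2, a_1 = 12/5, a_2 = 0, so
  g(x) = 12*x/5 - 2.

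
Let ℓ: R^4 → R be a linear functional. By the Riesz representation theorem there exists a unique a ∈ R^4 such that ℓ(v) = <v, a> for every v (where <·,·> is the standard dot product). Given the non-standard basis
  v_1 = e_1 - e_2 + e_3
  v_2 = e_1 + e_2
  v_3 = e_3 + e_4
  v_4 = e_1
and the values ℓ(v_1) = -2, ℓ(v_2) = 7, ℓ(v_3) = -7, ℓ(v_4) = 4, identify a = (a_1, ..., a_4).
a = (4, 3, -3, -4)

Write a = (a_1, ..., a_4) in the standard basis. For each basis vector v_i, ℓ(v_i) = <v_i, a> is a linear equation in the a_j's. Collect the n equations into a matrix system V a = ℓ, where row i of V is v_i (expressed in the standard basis). Since V is invertible (lower-triangular with 1s on the diagonal, up to permutation), solve by back-substitution:
  V =
[[1, -1, 1, 0],
 [1, 1, 0, 0],
 [0, 0, 1, 1],
 [1, 0, 0, 0]]
  V a = (-2, 7, -7, 4)
Solving gives a = (4, 3, -3, -4).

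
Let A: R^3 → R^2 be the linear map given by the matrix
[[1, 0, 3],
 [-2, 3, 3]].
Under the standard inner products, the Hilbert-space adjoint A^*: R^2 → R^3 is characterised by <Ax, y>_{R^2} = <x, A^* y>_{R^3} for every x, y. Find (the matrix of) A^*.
A^* = A^T =
[[1, -2],
 [0, 3],
 [3, 3]]

For real matrices with standard dot products, the defining identity <Ax, y> = <x, A^* y> gives (Ax)^T y = x^T (A^*) y, i.e. x^T A^T y = x^T (A^*) y. Since this holds for all x, y, we must have A^* = A^T. Therefore
A^* =
[[1, -2],
 [0, 3],
 [3, 3]].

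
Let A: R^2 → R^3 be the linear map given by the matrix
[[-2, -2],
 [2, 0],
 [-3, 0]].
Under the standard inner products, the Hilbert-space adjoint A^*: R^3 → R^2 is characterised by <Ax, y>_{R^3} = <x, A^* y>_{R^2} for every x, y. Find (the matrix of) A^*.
A^* = A^T =
[[-2, 2, -3],
 [-2, 0, 0]]

For real matrices with standard dot products, the defining identity <Ax, y> = <x, A^* y> gives (Ax)^T y = x^T (A^*) y, i.e. x^T A^T y = x^T (A^*) y. Since this holds for all x, y, we must have A^* = A^T. Therefore
A^* =
[[-2, 2, -3],
 [-2, 0, 0]].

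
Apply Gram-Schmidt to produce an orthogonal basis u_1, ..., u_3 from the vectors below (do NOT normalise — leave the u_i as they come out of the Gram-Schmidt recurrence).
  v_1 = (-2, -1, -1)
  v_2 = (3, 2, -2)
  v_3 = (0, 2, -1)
Orthogonal basis:
  u_1 = (-2, -1, -1)
  u_2 = (1, 1, -3)
  u_3 = (-26/33, 91/66, 13/66)

Apply the Gram-Schmidt recurrence
  u_1 = v_1
  u_i = v_i − Σ_{j<i} ((v_i · u_j) / (u_j · u_j)) · u_j.

Step by step this gives:
  u_1 = (-2, -1, -1)
  u_2 = (1, 1, -3)
  u_3 = (-26/33, 91/66, 13/66)

Orthogonality check:
  u_2 · u_1 = 0 (should be 0)
  u_3 · u_1 = 0 (should be 0)
  u_3 · u_2 = 0 (should be 0)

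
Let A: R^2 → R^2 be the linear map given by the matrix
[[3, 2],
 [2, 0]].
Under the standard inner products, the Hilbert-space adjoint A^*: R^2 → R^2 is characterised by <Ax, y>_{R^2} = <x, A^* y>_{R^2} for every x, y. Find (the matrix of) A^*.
A^* = A^T =
[[3, 2],
 [2, 0]]

For real matrices with standard dot products, the defining identity <Ax, y> = <x, A^* y> gives (Ax)^T y = x^T (A^*) y, i.e. x^T A^T y = x^T (A^*) y. Since this holds for all x, y, we must have A^* = A^T. Therefore
A^* =
[[3, 2],
 [2, 0]].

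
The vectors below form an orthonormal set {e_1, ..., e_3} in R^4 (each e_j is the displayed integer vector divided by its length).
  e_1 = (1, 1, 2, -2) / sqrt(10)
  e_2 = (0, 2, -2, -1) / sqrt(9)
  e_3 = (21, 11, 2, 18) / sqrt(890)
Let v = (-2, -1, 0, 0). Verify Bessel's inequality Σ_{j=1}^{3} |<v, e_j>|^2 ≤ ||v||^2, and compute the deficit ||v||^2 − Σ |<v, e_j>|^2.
Σ |<v, e_j>|^2 = 3605/801; ||v||^2 = 5; deficit = 400/801

Write each e_j = u_j / sqrt(<u_j, u_j>) where u_j is the displayed integer vector. Then <v, e_j> = <v, u_j> / sqrt(<u_j, u_j>), so |<v, e_j>|^2 = <v, u_j>^2 / <u_j, u_j>.
Coefficients: <v, e_1> = -3/sqrt(10), <v, e_2> = -2/sqrt(9), <v, e_3> = -53/sqrt(890).
Square and sum: Σ |<v, e_j>|^2 = 3605/801.
Compute ||v||^2 = v·v = 5.
Deficit = 5 − 3605/801 = 400/801 ≥ 0, confirming Bessel's inequality. (The deficit equals ||v − Σ <v,e_j> e_j||^2, the squared distance from v to span{e_j}.)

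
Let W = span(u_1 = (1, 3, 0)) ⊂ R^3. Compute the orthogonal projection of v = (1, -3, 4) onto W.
proj_W(v) = (-4/5, -12/5, 0)

Set up U = [u_1 | ... | u_1] ∈ R^(3×1). The projector onto W = col(U) is P = U (U^T U)^(-1) U^T.
Compute U^T U =
  [10],
and U^T v = (-8).
Solve U^T U · c = U^T v for the coefficients: c = (-4/5). The projection is proj_W(v) = U c.
Check: (v - proj_W(v)) · u_1 = 0  (should be 0).
Result: proj_W(v) = (-4/5, -12/5, 0).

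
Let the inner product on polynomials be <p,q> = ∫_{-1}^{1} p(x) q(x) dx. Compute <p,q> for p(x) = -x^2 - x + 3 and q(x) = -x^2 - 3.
<p,q> = -88/5

Expand the product: p(x)·q(x) = x^4 + x^3 + 3*x - 9.
∫_{-1}^{1} of each monomial x^k gives [2/(k+1) if k even, 0 if k odd]. Integrating term-by-term (or equivalently evaluating the antiderivative F(x) = x^5/5 + x^4/4 + 3*x^2/2 - 9*x at the endpoints):
  F(1) − F(−1) = -141/20 − (211/20) = -88/5.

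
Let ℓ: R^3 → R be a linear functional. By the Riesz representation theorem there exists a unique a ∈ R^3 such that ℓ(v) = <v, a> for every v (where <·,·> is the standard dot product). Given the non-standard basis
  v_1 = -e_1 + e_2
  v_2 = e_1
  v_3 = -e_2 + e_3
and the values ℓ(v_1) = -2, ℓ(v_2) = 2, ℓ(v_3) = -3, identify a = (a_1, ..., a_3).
a = (2, 0, -3)

Write a = (a_1, ..., a_3) in the standard basis. For each basis vector v_i, ℓ(v_i) = <v_i, a> is a linear equation in the a_j's. Collect the n equations into a matrix system V a = ℓ, where row i of V is v_i (expressed in the standard basis). Since V is invertible (lower-triangular with 1s on the diagonal, up to permutation), solve by back-substitution:
  V =
[[-1, 1, 0],
 [1, 0, 0],
 [0, -1, 1]]
  V a = (-2, 2, -3)
Solving gives a = (2, 0, -3).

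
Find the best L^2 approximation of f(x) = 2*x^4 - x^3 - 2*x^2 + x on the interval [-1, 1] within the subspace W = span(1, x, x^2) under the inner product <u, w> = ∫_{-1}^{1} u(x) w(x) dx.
g(x) = -2*x^2/7 + 2*x/5 - 6/35

The best approximation g ∈ W is the orthogonal projection of f onto W. Writing g = a_0 + a_1 x + a_2 x^2, the coefficients solve the normal equations G · a = b where
  G_{ij} = <φ_i, φ_j> and b_i = <f, φ_i>, with φ_0 = 1, φ_1 = x, φ_2 = x^2.
G =
  [2, 0, 2/3]
  [0, 2/3, 0]
  [2/3, 0, 2/5],
b = (-8/15, 4/15, -8/35).
Solving gives a_0 = -6/35, a_1 = 2/5, a_2 = -2/7, so
  g(x) = -2*x^2/7 + 2*x/5 - 6/35.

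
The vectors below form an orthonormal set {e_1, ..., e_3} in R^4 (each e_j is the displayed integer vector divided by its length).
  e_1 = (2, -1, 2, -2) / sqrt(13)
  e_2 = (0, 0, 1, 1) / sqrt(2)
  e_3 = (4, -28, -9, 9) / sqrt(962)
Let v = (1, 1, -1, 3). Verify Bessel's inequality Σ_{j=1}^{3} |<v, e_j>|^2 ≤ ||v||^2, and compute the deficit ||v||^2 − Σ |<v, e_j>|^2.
Σ |<v, e_j>|^2 = 219/37; ||v||^2 = 12; deficit = 225/37

Write each e_j = u_j / sqrt(<u_j, u_j>) where u_j is the displayed integer vector. Then <v, e_j> = <v, u_j> / sqrt(<u_j, u_j>), so |<v, e_j>|^2 = <v, u_j>^2 / <u_j, u_j>.
Coefficients: <v, e_1> = -7/sqrt(13), <v, e_2> = 2/sqrt(2), <v, e_3> = 12/sqrt(962).
Square and sum: Σ |<v, e_j>|^2 = 219/37.
Compute ||v||^2 = v·v = 12.
Deficit = 12 − 219/37 = 225/37 ≥ 0, confirming Bessel's inequality. (The deficit equals ||v − Σ <v,e_j> e_j||^2, the squared distance from v to span{e_j}.)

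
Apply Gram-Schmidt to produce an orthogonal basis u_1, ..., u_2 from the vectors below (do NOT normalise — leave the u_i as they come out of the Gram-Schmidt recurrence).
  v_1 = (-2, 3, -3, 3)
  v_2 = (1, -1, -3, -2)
Orthogonal basis:
  u_1 = (-2, 3, -3, 3)
  u_2 = (27/31, -25/31, -99/31, -56/31)

Apply the Gram-Schmidt recurrence
  u_1 = v_1
  u_i = v_i − Σ_{j<i} ((v_i · u_j) / (u_j · u_j)) · u_j.

Step by step this gives:
  u_1 = (-2, 3, -3, 3)
  u_2 = (27/31, -25/31, -99/31, -56/31)

Orthogonality check:
  u_2 · u_1 = 0 (should be 0)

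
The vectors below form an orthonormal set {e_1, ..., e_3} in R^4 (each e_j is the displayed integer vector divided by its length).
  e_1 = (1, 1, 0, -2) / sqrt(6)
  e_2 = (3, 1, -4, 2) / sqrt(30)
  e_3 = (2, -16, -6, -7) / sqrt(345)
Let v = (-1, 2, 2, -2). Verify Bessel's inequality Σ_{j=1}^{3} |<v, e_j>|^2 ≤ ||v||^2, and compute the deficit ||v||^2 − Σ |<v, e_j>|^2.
Σ |<v, e_j>|^2 = 881/69; ||v||^2 = 13; deficit = 16/69

Write each e_j = u_j / sqrt(<u_j, u_j>) where u_j is the displayed integer vector. Then <v, e_j> = <v, u_j> / sqrt(<u_j, u_j>), so |<v, e_j>|^2 = <v, u_j>^2 / <u_j, u_j>.
Coefficients: <v, e_1> = 5/sqrt(6), <v, e_2> = -13/sqrt(30), <v, e_3> = -32/sqrt(345).
Square and sum: Σ |<v, e_j>|^2 = 881/69.
Compute ||v||^2 = v·v = 13.
Deficit = 13 − 881/69 = 16/69 ≥ 0, confirming Bessel's inequality. (The deficit equals ||v − Σ <v,e_j> e_j||^2, the squared distance from v to span{e_j}.)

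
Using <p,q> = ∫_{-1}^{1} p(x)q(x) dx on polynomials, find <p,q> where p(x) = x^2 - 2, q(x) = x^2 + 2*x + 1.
<p,q> = -64/15

Expand the product: p(x)·q(x) = x^4 + 2*x^3 - x^2 - 4*x - 2.
∫_{-1}^{1} of each monomial x^k gives [2/(k+1) if k even, 0 if k odd]. Integrating term-by-term (or equivalently evaluating the antiderivative F(x) = x^5/5 + x^4/2 - x^3/3 - 2*x^2 - 2*x at the endpoints):
  F(1) − F(−1) = -109/30 − (19/30) = -64/15.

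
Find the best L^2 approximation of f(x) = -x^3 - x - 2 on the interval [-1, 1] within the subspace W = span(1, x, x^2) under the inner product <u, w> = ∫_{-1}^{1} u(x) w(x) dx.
g(x) = -8*x/5 - 2

The best approximation g ∈ W is the orthogonal projection of f onto W. Writing g = a_0 + a_1 x + a_2 x^2, the coefficients solve the normal equations G · a = b where
  G_{ij} = <φ_i, φ_j> and b_i = <f, φ_i>, with φ_0 = 1, φ_1 = x, φ_2 = x^2.
G =
  [2, 0, 2/3]
  [0, 2/3, 0]
  [2/3, 0, 2/5],
b = (-4, -16/15, -4/3).
Solving gives a_0 = -2, a_1 = -8/5, a_2 = 0, so
  g(x) = -8*x/5 - 2.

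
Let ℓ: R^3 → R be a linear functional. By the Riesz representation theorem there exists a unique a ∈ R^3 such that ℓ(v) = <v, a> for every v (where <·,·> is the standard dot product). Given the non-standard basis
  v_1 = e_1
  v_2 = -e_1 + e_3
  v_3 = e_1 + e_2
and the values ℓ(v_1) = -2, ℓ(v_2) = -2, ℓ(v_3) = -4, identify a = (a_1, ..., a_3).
a = (-2, -2, -4)

Write a = (a_1, ..., a_3) in the standard basis. For each basis vector v_i, ℓ(v_i) = <v_i, a> is a linear equation in the a_j's. Collect the n equations into a matrix system V a = ℓ, where row i of V is v_i (expressed in the standard basis). Since V is invertible (lower-triangular with 1s on the diagonal, up to permutation), solve by back-substitution:
  V =
[[1, 0, 0],
 [-1, 0, 1],
 [1, 1, 0]]
  V a = (-2, -2, -4)
Solving gives a = (-2, -2, -4).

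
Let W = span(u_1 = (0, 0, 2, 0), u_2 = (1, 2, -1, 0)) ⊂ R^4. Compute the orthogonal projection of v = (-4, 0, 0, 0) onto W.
proj_W(v) = (-4/5, -8/5, 0, 0)

Set up U = [u_1 | ... | u_2] ∈ R^(4×2). The projector onto W = col(U) is P = U (U^T U)^(-1) U^T.
Compute U^T U =
  [4, -2]
  [-2, 6],
and U^T v = (0, -4).
Solve U^T U · c = U^T v for the coefficients: c = (-2/5, -4/5). The projection is proj_W(v) = U c.
Check: (v - proj_W(v)) · u_1 = 0  (should be 0).
Check: (v - proj_W(v)) · u_2 = 0  (should be 0).
Result: proj_W(v) = (-4/5, -8/5, 0, 0).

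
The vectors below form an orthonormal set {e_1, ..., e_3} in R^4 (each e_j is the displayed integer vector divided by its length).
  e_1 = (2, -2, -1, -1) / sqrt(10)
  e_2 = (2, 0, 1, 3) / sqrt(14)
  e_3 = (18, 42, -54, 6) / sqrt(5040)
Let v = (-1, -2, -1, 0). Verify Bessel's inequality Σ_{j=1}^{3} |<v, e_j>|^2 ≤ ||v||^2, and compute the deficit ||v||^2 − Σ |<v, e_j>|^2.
Σ |<v, e_j>|^2 = 2; ||v||^2 = 6; deficit = 4

Write each e_j = u_j / sqrt(<u_j, u_j>) where u_j is the displayed integer vector. Then <v, e_j> = <v, u_j> / sqrt(<u_j, u_j>), so |<v, e_j>|^2 = <v, u_j>^2 / <u_j, u_j>.
Coefficients: <v, e_1> = 3/sqrt(10), <v, e_2> = -3/sqrt(14), <v, e_3> = -48/sqrt(5040).
Square and sum: Σ |<v, e_j>|^2 = 2.
Compute ||v||^2 = v·v = 6.
Deficit = 6 − 2 = 4 ≥ 0, confirming Bessel's inequality. (The deficit equals ||v − Σ <v,e_j> e_j||^2, the squared distance from v to span{e_j}.)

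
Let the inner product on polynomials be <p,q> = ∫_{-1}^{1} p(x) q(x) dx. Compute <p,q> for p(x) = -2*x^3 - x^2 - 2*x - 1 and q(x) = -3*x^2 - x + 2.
<p,q> = 0

Expand the product: p(x)·q(x) = 6*x^5 + 5*x^4 + 3*x^3 + 3*x^2 - 3*x - 2.
∫_{-1}^{1} of each monomial x^k gives [2/(k+1) if k even, 0 if k odd]. Integrating term-by-term (or equivalently evaluating the antiderivative F(x) = x^6 + x^5 + 3*x^4/4 + x^3 - 3*x^2/2 - 2*x at the endpoints):
  F(1) − F(−1) = 1/4 − (1/4) = 0.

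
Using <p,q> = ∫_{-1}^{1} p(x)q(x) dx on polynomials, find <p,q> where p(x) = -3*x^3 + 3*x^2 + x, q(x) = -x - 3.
<p,q> = -82/15

Expand the product: p(x)·q(x) = 3*x^4 + 6*x^3 - 10*x^2 - 3*x.
∫_{-1}^{1} of each monomial x^k gives [2/(k+1) if k even, 0 if k odd]. Integrating term-by-term (or equivalently evaluating the antiderivative F(x) = 3*x^5/5 + 3*x^4/2 - 10*x^3/3 - 3*x^2/2 at the endpoints):
  F(1) − F(−1) = -41/15 − (41/15) = -82/15.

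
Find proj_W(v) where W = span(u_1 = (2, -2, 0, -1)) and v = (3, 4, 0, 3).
proj_W(v) = (-10/9, 10/9, 0, 5/9)

Set up U = [u_1 | ... | u_1] ∈ R^(4×1). The projector onto W = col(U) is P = U (U^T U)^(-1) U^T.
Compute U^T U =
  [9],
and U^T v = (-5).
Solve U^T U · c = U^T v for the coefficients: c = (-5/9). The projection is proj_W(v) = U c.
Check: (v - proj_W(v)) · u_1 = 0  (should be 0).
Result: proj_W(v) = (-10/9, 10/9, 0, 5/9).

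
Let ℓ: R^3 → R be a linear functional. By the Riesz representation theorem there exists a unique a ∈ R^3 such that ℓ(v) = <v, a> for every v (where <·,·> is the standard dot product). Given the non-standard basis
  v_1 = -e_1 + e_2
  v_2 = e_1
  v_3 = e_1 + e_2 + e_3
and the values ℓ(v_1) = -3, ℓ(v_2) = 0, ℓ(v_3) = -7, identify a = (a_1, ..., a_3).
a = (0, -3, -4)

Write a = (a_1, ..., a_3) in the standard basis. For each basis vector v_i, ℓ(v_i) = <v_i, a> is a linear equation in the a_j's. Collect the n equations into a matrix system V a = ℓ, where row i of V is v_i (expressed in the standard basis). Since V is invertible (lower-triangular with 1s on the diagonal, up to permutation), solve by back-substitution:
  V =
[[-1, 1, 0],
 [1, 0, 0],
 [1, 1, 1]]
  V a = (-3, 0, -7)
Solving gives a = (0, -3, -4).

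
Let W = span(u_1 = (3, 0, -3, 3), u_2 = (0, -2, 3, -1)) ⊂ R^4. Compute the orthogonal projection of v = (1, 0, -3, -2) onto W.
proj_W(v) = (0, 1, -3/2, 1/2)

Set up U = [u_1 | ... | u_2] ∈ R^(4×2). The projector onto W = col(U) is P = U (U^T U)^(-1) U^T.
Compute U^T U =
  [27, -12]
  [-12, 14],
and U^T v = (6, -7).
Solve U^T U · c = U^T v for the coefficients: c = (0, -1/2). The projection is proj_W(v) = U c.
Check: (v - proj_W(v)) · u_1 = 0  (should be 0).
Check: (v - proj_W(v)) · u_2 = 0  (should be 0).
Result: proj_W(v) = (0, 1, -3/2, 1/2).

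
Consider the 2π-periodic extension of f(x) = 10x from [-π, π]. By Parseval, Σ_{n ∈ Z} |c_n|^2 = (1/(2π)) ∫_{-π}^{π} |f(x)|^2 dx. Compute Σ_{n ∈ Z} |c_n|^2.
Σ |c_n|^2 = 100π^2/3

Expand and integrate term by term over [-π, π]:
  ∫ (10x)^2 dx = 100·(2π^3/3); ∫ 2·10·(0)·x dx = 0 (odd integrand); ∫ 0^2 dx = 0·2π.
So (1/(2π)) ∫_{-π}^{π} (10x)^2 dx = 100π^2/3 + 0 = 100π^2/3.
Parseval ⇒ Σ |c_n|^2 = 100π^2/3.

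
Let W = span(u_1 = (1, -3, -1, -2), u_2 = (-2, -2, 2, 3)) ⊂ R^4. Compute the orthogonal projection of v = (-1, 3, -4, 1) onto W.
proj_W(v) = (10/23, 946/299, -10/23, -93/299)

Set up U = [u_1 | ... | u_2] ∈ R^(4×2). The projector onto W = col(U) is P = U (U^T U)^(-1) U^T.
Compute U^T U =
  [15, -4]
  [-4, 21],
and U^T v = (-8, -9).
Solve U^T U · c = U^T v for the coefficients: c = (-204/299, -167/299). The projection is proj_W(v) = U c.
Check: (v - proj_W(v)) · u_1 = 0  (should be 0).
Check: (v - proj_W(v)) · u_2 = 0  (should be 0).
Result: proj_W(v) = (10/23, 946/299, -10/23, -93/299).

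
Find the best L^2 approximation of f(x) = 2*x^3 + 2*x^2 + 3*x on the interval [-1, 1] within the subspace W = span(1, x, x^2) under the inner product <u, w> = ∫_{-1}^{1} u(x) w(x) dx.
g(x) = 2*x^2 + 21*x/5

The best approximation g ∈ W is the orthogonal projection of f onto W. Writing g = a_0 + a_1 x + a_2 x^2, the coefficients solve the normal equations G · a = b where
  G_{ij} = <φ_i, φ_j> and b_i = <f, φ_i>, with φ_0 = 1, φ_1 = x, φ_2 = x^2.
G =
  [2, 0, 2/3]
  [0, 2/3, 0]
  [2/3, 0, 2/5],
b = (4/3, 14/5, 4/5).
Solving gives a_0 = 0, a_1 = 21/5, a_2 = 2, so
  g(x) = 2*x^2 + 21*x/5.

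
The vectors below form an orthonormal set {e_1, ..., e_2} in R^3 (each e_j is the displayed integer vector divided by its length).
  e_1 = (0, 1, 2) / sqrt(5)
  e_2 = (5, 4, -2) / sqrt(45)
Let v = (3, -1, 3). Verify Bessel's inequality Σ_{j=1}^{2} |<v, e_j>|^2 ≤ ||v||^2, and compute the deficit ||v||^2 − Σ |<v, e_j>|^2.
Σ |<v, e_j>|^2 = 50/9; ||v||^2 = 19; deficit = 121/9

Write each e_j = u_j / sqrt(<u_j, u_j>) where u_j is the displayed integer vector. Then <v, e_j> = <v, u_j> / sqrt(<u_j, u_j>), so |<v, e_j>|^2 = <v, u_j>^2 / <u_j, u_j>.
Coefficients: <v, e_1> = 5/sqrt(5), <v, e_2> = 5/sqrt(45).
Square and sum: Σ |<v, e_j>|^2 = 50/9.
Compute ||v||^2 = v·v = 19.
Deficit = 19 − 50/9 = 121/9 ≥ 0, confirming Bessel's inequality. (The deficit equals ||v − Σ <v,e_j> e_j||^2, the squared distance from v to span{e_j}.)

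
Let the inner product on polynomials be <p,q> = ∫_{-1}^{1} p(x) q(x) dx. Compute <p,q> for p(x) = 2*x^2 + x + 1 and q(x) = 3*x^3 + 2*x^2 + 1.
<p,q> = 112/15

Expand the product: p(x)·q(x) = 6*x^5 + 7*x^4 + 5*x^3 + 4*x^2 + x + 1.
∫_{-1}^{1} of each monomial x^k gives [2/(k+1) if k even, 0 if k odd]. Integrating term-by-term (or equivalently evaluating the antiderivative F(x) = x^6 + 7*x^5/5 + 5*x^4/4 + 4*x^3/3 + x^2/2 + x at the endpoints):
  F(1) − F(−1) = 389/60 − (-59/60) = 112/15.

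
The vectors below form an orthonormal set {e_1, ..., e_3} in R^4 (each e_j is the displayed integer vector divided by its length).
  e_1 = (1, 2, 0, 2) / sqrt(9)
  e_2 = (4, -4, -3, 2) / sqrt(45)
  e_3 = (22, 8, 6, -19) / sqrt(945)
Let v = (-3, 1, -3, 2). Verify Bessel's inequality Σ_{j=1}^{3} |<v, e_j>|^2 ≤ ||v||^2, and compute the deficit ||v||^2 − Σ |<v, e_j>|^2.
Σ |<v, e_j>|^2 = 314/21; ||v||^2 = 23; deficit = 169/21

Write each e_j = u_j / sqrt(<u_j, u_j>) where u_j is the displayed integer vector. Then <v, e_j> = <v, u_j> / sqrt(<u_j, u_j>), so |<v, e_j>|^2 = <v, u_j>^2 / <u_j, u_j>.
Coefficients: <v, e_1> = 3/sqrt(9), <v, e_2> = -3/sqrt(45), <v, e_3> = -114/sqrt(945).
Square and sum: Σ |<v, e_j>|^2 = 314/21.
Compute ||v||^2 = v·v = 23.
Deficit = 23 − 314/21 = 169/21 ≥ 0, confirming Bessel's inequality. (The deficit equals ||v − Σ <v,e_j> e_j||^2, the squared distance from v to span{e_j}.)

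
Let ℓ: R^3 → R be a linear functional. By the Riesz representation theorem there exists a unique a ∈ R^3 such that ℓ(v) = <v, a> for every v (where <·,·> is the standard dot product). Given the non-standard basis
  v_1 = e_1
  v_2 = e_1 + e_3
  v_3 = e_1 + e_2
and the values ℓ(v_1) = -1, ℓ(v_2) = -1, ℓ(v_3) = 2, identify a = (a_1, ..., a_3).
a = (-1, 3, 0)

Write a = (a_1, ..., a_3) in the standard basis. For each basis vector v_i, ℓ(v_i) = <v_i, a> is a linear equation in the a_j's. Collect the n equations into a matrix system V a = ℓ, where row i of V is v_i (expressed in the standard basis). Since V is invertible (lower-triangular with 1s on the diagonal, up to permutation), solve by back-substitution:
  V =
[[1, 0, 0],
 [1, 0, 1],
 [1, 1, 0]]
  V a = (-1, -1, 2)
Solving gives a = (-1, 3, 0).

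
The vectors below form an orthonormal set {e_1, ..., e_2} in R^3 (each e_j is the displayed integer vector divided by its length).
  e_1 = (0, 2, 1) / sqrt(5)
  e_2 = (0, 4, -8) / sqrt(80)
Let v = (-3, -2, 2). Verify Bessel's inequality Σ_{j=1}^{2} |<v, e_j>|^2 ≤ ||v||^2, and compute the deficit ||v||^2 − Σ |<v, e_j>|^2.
Σ |<v, e_j>|^2 = 8; ||v||^2 = 17; deficit = 9

Write each e_j = u_j / sqrt(<u_j, u_j>) where u_j is the displayed integer vector. Then <v, e_j> = <v, u_j> / sqrt(<u_j, u_j>), so |<v, e_j>|^2 = <v, u_j>^2 / <u_j, u_j>.
Coefficients: <v, e_1> = -2/sqrt(5), <v, e_2> = -24/sqrt(80).
Square and sum: Σ |<v, e_j>|^2 = 8.
Compute ||v||^2 = v·v = 17.
Deficit = 17 − 8 = 9 ≥ 0, confirming Bessel's inequality. (The deficit equals ||v − Σ <v,e_j> e_j||^2, the squared distance from v to span{e_j}.)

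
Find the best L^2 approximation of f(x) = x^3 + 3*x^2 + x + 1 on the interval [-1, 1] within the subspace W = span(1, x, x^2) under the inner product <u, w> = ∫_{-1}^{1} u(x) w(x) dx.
g(x) = 3*x^2 + 8*x/5 + 1

The best approximation g ∈ W is the orthogonal projection of f onto W. Writing g = a_0 + a_1 x + a_2 x^2, the coefficients solve the normal equations G · a = b where
  G_{ij} = <φ_i, φ_j> and b_i = <f, φ_i>, with φ_0 = 1, φ_1 = x, φ_2 = x^2.
G =
  [2, 0, 2/3]
  [0, 2/3, 0]
  [2/3, 0, 2/5],
b = (4, 16/15, 28/15).
Solving gives a_0 = 1, a_1 = 8/5, a_2 = 3, so
  g(x) = 3*x^2 + 8*x/5 + 1.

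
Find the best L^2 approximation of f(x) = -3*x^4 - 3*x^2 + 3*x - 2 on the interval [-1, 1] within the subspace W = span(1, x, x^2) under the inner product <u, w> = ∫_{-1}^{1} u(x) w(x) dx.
g(x) = -39*x^2/7 + 3*x - 61/35

The best approximation g ∈ W is the orthogonal projection of f onto W. Writing g = a_0 + a_1 x + a_2 x^2, the coefficients solve the normal equations G · a = b where
  G_{ij} = <φ_i, φ_j> and b_i = <f, φ_i>, with φ_0 = 1, φ_1 = x, φ_2 = x^2.
G =
  [2, 0, 2/3]
  [0, 2/3, 0]
  [2/3, 0, 2/5],
b = (-36/5, 2, -356/105).
Solving gives a_0 = -61/35, a_1 = 3, a_2 = -39/7, so
  g(x) = -39*x^2/7 + 3*x - 61/35.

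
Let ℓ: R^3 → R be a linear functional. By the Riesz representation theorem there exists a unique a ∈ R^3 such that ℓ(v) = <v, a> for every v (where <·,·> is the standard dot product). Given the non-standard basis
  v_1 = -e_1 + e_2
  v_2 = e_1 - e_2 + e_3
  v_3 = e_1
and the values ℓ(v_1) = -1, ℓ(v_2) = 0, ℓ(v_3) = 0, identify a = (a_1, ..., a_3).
a = (0, -1, -1)

Write a = (a_1, ..., a_3) in the standard basis. For each basis vector v_i, ℓ(v_i) = <v_i, a> is a linear equation in the a_j's. Collect the n equations into a matrix system V a = ℓ, where row i of V is v_i (expressed in the standard basis). Since V is invertible (lower-triangular with 1s on the diagonal, up to permutation), solve by back-substitution:
  V =
[[-1, 1, 0],
 [1, -1, 1],
 [1, 0, 0]]
  V a = (-1, 0, 0)
Solving gives a = (0, -1, -1).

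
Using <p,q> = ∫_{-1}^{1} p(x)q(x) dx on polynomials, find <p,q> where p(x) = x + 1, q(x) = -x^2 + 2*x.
<p,q> = 2/3

Expand the product: p(x)·q(x) = -x^3 + x^2 + 2*x.
∫_{-1}^{1} of each monomial x^k gives [2/(k+1) if k even, 0 if k odd]. Integrating term-by-term (or equivalently evaluating the antiderivative F(x) = -x^4/4 + x^3/3 + x^2 at the endpoints):
  F(1) − F(−1) = 13/12 − (5/12) = 2/3.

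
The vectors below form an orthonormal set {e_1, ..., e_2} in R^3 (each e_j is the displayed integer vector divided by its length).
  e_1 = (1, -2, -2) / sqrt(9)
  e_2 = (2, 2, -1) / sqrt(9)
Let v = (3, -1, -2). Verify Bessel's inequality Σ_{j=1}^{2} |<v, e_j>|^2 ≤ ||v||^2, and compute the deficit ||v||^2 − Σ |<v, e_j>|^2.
Σ |<v, e_j>|^2 = 13; ||v||^2 = 14; deficit = 1

Write each e_j = u_j / sqrt(<u_j, u_j>) where u_j is the displayed integer vector. Then <v, e_j> = <v, u_j> / sqrt(<u_j, u_j>), so |<v, e_j>|^2 = <v, u_j>^2 / <u_j, u_j>.
Coefficients: <v, e_1> = 9/sqrt(9), <v, e_2> = 6/sqrt(9).
Square and sum: Σ |<v, e_j>|^2 = 13.
Compute ||v||^2 = v·v = 14.
Deficit = 14 − 13 = 1 ≥ 0, confirming Bessel's inequality. (The deficit equals ||v − Σ <v,e_j> e_j||^2, the squared distance from v to span{e_j}.)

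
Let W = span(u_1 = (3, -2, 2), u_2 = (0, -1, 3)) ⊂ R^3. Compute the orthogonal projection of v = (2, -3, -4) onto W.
proj_W(v) = (168/53, -39/106, -331/106)

Set up U = [u_1 | ... | u_2] ∈ R^(3×2). The projector onto W = col(U) is P = U (U^T U)^(-1) U^T.
Compute U^T U =
  [17, 8]
  [8, 10],
and U^T v = (4, -9).
Solve U^T U · c = U^T v for the coefficients: c = (56/53, -185/106). The projection is proj_W(v) = U c.
Check: (v - proj_W(v)) · u_1 = 0  (should be 0).
Check: (v - proj_W(v)) · u_2 = 0  (should be 0).
Result: proj_W(v) = (168/53, -39/106, -331/106).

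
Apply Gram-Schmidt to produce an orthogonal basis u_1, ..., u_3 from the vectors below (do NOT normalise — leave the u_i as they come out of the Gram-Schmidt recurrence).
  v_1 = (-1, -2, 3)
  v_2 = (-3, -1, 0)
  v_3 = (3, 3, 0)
Orthogonal basis:
  u_1 = (-1, -2, 3)
  u_2 = (-37/14, -2/7, -15/14)
  u_3 = (-54/115, 162/115, 18/23)

Apply the Gram-Schmidt recurrence
  u_1 = v_1
  u_i = v_i − Σ_{j<i} ((v_i · u_j) / (u_j · u_j)) · u_j.

Step by step this gives:
  u_1 = (-1, -2, 3)
  u_2 = (-37/14, -2/7, -15/14)
  u_3 = (-54/115, 162/115, 18/23)

Orthogonality check:
  u_2 · u_1 = 0 (should be 0)
  u_3 · u_1 = 0 (should be 0)
  u_3 · u_2 = 0 (should be 0)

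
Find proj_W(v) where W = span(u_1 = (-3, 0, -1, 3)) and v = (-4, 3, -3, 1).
proj_W(v) = (-54/19, 0, -18/19, 54/19)

Set up U = [u_1 | ... | u_1] ∈ R^(4×1). The projector onto W = col(U) is P = U (U^T U)^(-1) U^T.
Compute U^T U =
  [19],
and U^T v = (18).
Solve U^T U · c = U^T v for the coefficients: c = (18/19). The projection is proj_W(v) = U c.
Check: (v - proj_W(v)) · u_1 = 0  (should be 0).
Result: proj_W(v) = (-54/19, 0, -18/19, 54/19).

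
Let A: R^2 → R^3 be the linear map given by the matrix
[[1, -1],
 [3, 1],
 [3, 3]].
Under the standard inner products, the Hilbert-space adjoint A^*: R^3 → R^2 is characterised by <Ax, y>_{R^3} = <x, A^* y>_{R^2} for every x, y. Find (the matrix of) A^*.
A^* = A^T =
[[1, 3, 3],
 [-1, 1, 3]]

For real matrices with standard dot products, the defining identity <Ax, y> = <x, A^* y> gives (Ax)^T y = x^T (A^*) y, i.e. x^T A^T y = x^T (A^*) y. Since this holds for all x, y, we must have A^* = A^T. Therefore
A^* =
[[1, 3, 3],
 [-1, 1, 3]].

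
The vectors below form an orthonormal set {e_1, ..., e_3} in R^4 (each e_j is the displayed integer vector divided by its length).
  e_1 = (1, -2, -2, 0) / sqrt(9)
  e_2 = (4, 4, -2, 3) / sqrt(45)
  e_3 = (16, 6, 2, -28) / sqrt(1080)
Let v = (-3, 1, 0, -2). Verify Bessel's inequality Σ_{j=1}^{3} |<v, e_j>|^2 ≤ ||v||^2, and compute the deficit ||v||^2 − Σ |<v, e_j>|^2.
Σ |<v, e_j>|^2 = 395/54; ||v||^2 = 14; deficit = 361/54

Write each e_j = u_j / sqrt(<u_j, u_j>) where u_j is the displayed integer vector. Then <v, e_j> = <v, u_j> / sqrt(<u_j, u_j>), so |<v, e_j>|^2 = <v, u_j>^2 / <u_j, u_j>.
Coefficients: <v, e_1> = -5/sqrt(9), <v, e_2> = -14/sqrt(45), <v, e_3> = 14/sqrt(1080).
Square and sum: Σ |<v, e_j>|^2 = 395/54.
Compute ||v||^2 = v·v = 14.
Deficit = 14 − 395/54 = 361/54 ≥ 0, confirming Bessel's inequality. (The deficit equals ||v − Σ <v,e_j> e_j||^2, the squared distance from v to span{e_j}.)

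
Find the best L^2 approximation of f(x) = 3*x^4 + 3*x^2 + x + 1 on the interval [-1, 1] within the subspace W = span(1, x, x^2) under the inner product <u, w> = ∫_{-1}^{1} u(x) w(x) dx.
g(x) = 39*x^2/7 + x + 26/35

The best approximation g ∈ W is the orthogonal projection of f onto W. Writing g = a_0 + a_1 x + a_2 x^2, the coefficients solve the normal equations G · a = b where
  G_{ij} = <φ_i, φ_j> and b_i = <f, φ_i>, with φ_0 = 1, φ_1 = x, φ_2 = x^2.
G =
  [2, 0, 2/3]
  [0, 2/3, 0]
  [2/3, 0, 2/5],
b = (26/5, 2/3, 286/105).
Solving gives a_0 = 26/35, a_1 = 1, a_2 = 39/7, so
  g(x) = 39*x^2/7 + x + 26/35.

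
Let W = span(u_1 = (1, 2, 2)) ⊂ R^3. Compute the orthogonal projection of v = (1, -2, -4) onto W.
proj_W(v) = (-11/9, -22/9, -22/9)

Set up U = [u_1 | ... | u_1] ∈ R^(3×1). The projector onto W = col(U) is P = U (U^T U)^(-1) U^T.
Compute U^T U =
  [9],
and U^T v = (-11).
Solve U^T U · c = U^T v for the coefficients: c = (-11/9). The projection is proj_W(v) = U c.
Check: (v - proj_W(v)) · u_1 = 0  (should be 0).
Result: proj_W(v) = (-11/9, -22/9, -22/9).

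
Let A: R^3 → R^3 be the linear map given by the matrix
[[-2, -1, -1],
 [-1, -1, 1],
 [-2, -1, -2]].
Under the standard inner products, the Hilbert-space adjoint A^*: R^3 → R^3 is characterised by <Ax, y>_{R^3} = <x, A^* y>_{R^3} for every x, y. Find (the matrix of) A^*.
A^* = A^T =
[[-2, -1, -2],
 [-1, -1, -1],
 [-1, 1, -2]]

For real matrices with standard dot products, the defining identity <Ax, y> = <x, A^* y> gives (Ax)^T y = x^T (A^*) y, i.e. x^T A^T y = x^T (A^*) y. Since this holds for all x, y, we must have A^* = A^T. Therefore
A^* =
[[-2, -1, -2],
 [-1, -1, -1],
 [-1, 1, -2]].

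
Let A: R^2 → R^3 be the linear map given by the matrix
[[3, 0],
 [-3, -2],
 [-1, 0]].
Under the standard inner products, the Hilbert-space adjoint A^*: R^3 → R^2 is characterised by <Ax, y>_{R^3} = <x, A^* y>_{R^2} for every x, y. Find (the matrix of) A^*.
A^* = A^T =
[[3, -3, -1],
 [0, -2, 0]]

For real matrices with standard dot products, the defining identity <Ax, y> = <x, A^* y> gives (Ax)^T y = x^T (A^*) y, i.e. x^T A^T y = x^T (A^*) y. Since this holds for all x, y, we must have A^* = A^T. Therefore
A^* =
[[3, -3, -1],
 [0, -2, 0]].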